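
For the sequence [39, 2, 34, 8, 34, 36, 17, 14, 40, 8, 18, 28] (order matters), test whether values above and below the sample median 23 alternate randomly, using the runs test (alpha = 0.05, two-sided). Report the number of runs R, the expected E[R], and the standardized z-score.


Step 1: Compute median = 23; label A = above, B = below.
Labels in order: ABABAABBABBA  (n_A = 6, n_B = 6)
Step 2: Count runs R = 9.
Step 3: Under H0 (random ordering), E[R] = 2*n_A*n_B/(n_A+n_B) + 1 = 2*6*6/12 + 1 = 7.0000.
        Var[R] = 2*n_A*n_B*(2*n_A*n_B - n_A - n_B) / ((n_A+n_B)^2 * (n_A+n_B-1)) = 4320/1584 = 2.7273.
        SD[R] = 1.6514.
Step 4: Continuity-corrected z = (R - 0.5 - E[R]) / SD[R] = (9 - 0.5 - 7.0000) / 1.6514 = 0.9083.
Step 5: Two-sided p-value via normal approximation = 2*(1 - Phi(|z|)) = 0.363722.
Step 6: alpha = 0.05. fail to reject H0.

R = 9, z = 0.9083, p = 0.363722, fail to reject H0.


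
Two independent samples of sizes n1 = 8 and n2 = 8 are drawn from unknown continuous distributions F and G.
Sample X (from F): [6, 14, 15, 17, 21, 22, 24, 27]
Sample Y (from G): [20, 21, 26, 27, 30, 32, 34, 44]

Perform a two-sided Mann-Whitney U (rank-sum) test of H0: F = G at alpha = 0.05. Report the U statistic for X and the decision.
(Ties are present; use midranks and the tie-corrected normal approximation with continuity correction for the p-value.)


Step 1: Combine and sort all 16 observations; assign midranks.
sorted (value, group): (6,X), (14,X), (15,X), (17,X), (20,Y), (21,X), (21,Y), (22,X), (24,X), (26,Y), (27,X), (27,Y), (30,Y), (32,Y), (34,Y), (44,Y)
ranks: 6->1, 14->2, 15->3, 17->4, 20->5, 21->6.5, 21->6.5, 22->8, 24->9, 26->10, 27->11.5, 27->11.5, 30->13, 32->14, 34->15, 44->16
Step 2: Rank sum for X: R1 = 1 + 2 + 3 + 4 + 6.5 + 8 + 9 + 11.5 = 45.
Step 3: U_X = R1 - n1(n1+1)/2 = 45 - 8*9/2 = 45 - 36 = 9.
       U_Y = n1*n2 - U_X = 64 - 9 = 55.
Step 4: Ties are present, so use the tie-corrected normal approximation (with continuity correction) for the p-value.
Step 5: p-value = 0.017959; compare to alpha = 0.05. reject H0.

U_X = 9, p = 0.017959, reject H0 at alpha = 0.05.


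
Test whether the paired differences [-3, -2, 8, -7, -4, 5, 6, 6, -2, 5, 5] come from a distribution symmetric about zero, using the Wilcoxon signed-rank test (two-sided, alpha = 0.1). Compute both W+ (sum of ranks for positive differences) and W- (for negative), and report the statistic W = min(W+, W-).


Step 1: Drop any zero differences (none here) and take |d_i|.
|d| = [3, 2, 8, 7, 4, 5, 6, 6, 2, 5, 5]
Step 2: Midrank |d_i| (ties get averaged ranks).
ranks: |3|->3, |2|->1.5, |8|->11, |7|->10, |4|->4, |5|->6, |6|->8.5, |6|->8.5, |2|->1.5, |5|->6, |5|->6
Step 3: Attach original signs; sum ranks with positive sign and with negative sign.
W+ = 11 + 6 + 8.5 + 8.5 + 6 + 6 = 46
W- = 3 + 1.5 + 10 + 4 + 1.5 = 20
(Check: W+ + W- = 66 should equal n(n+1)/2 = 66.)
Step 4: Test statistic W = min(W+, W-) = 20.
Step 5: Ties in |d|, so use the tie-corrected normal approximation.
        E[W] = n(n+1)/4 = 11*12/4 = 33.
        Tie groups: |d|=2 (t=2), |d|=5 (t=3), |d|=6 (t=2); sum(t^3 - t) = 36.
        Var[W] = n(n+1)(2n+1)/24 - sum(t^3-t)/48 = 3036/24 - 36/48 = 125.75.
        z = (W - E[W]) / sqrt(Var[W]) = (20 - 33) / 11.2138 = -1.1593.
        Two-sided p = 2*Phi(z) = 0.246341.
Step 6: alpha = 0.1. fail to reject H0.

W+ = 46, W- = 20, W = min = 20, p = 0.246341, fail to reject H0.


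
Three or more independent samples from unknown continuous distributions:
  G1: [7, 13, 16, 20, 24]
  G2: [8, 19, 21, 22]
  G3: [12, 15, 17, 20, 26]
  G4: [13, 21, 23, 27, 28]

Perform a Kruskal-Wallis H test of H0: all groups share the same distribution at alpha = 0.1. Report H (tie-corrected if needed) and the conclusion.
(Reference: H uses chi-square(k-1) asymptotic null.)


Step 1: Combine all N = 19 observations and assign midranks.
sorted (value, group, rank): (7,G1,1), (8,G2,2), (12,G3,3), (13,G1,4.5), (13,G4,4.5), (15,G3,6), (16,G1,7), (17,G3,8), (19,G2,9), (20,G1,10.5), (20,G3,10.5), (21,G2,12.5), (21,G4,12.5), (22,G2,14), (23,G4,15), (24,G1,16), (26,G3,17), (27,G4,18), (28,G4,19)
Step 2: Sum ranks within each group.
R_1 = 39 (n_1 = 5)
R_2 = 37.5 (n_2 = 4)
R_3 = 44.5 (n_3 = 5)
R_4 = 69 (n_4 = 5)
Step 3: H = 12/(N(N+1)) * sum(R_i^2/n_i) - 3(N+1)
     = 12/(19*20) * (39^2/5 + 37.5^2/4 + 44.5^2/5 + 69^2/5) - 3*20
     = 0.031579 * 2004.01 - 60
     = 3.284605.
Step 4: Ties present; correction factor C = 1 - 18/(19^3 - 19) = 0.997368. Corrected H = 3.284605 / 0.997368 = 3.293272.
Step 5: Under H0, H ~ chi^2(3); p-value = 0.348580.
Step 6: alpha = 0.1. fail to reject H0.

H = 3.2933, df = 3, p = 0.348580, fail to reject H0.


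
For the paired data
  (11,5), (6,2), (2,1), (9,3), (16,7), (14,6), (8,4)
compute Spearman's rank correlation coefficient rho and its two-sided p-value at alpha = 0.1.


Step 1: Rank x and y separately (midranks; no ties here).
rank(x): 11->5, 6->2, 2->1, 9->4, 16->7, 14->6, 8->3
rank(y): 5->5, 2->2, 1->1, 3->3, 7->7, 6->6, 4->4
Step 2: d_i = R_x(i) - R_y(i); compute d_i^2.
  (5-5)^2=0, (2-2)^2=0, (1-1)^2=0, (4-3)^2=1, (7-7)^2=0, (6-6)^2=0, (3-4)^2=1
sum(d^2) = 2.
Step 3: rho = 1 - 6*2 / (7*(7^2 - 1)) = 1 - 12/336 = 0.964286.
Step 4: Under H0, t = rho * sqrt((n-2)/(1-rho^2)) = 8.1408 ~ t(5).
Step 5: Two-sided p-value from the t-distribution with 5 df = 0.000454.
Step 6: alpha = 0.1. reject H0.

rho = 0.9643, p = 0.000454, reject H0 at alpha = 0.1.


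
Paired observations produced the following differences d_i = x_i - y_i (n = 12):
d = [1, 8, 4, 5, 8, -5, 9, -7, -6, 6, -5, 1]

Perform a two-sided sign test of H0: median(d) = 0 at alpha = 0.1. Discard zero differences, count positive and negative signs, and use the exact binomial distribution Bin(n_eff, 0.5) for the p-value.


Step 1: Discard zero differences. Original n = 12; n_eff = number of nonzero differences = 12.
Nonzero differences (with sign): +1, +8, +4, +5, +8, -5, +9, -7, -6, +6, -5, +1
Step 2: Count signs: positive = 8, negative = 4.
Step 3: Under H0: P(positive) = 0.5, so the number of positives S ~ Bin(12, 0.5).
Step 4: Two-sided exact p-value = sum of Bin(12,0.5) probabilities at or below the observed probability = 0.387695.
Step 5: alpha = 0.1. fail to reject H0.

n_eff = 12, pos = 8, neg = 4, p = 0.387695, fail to reject H0.


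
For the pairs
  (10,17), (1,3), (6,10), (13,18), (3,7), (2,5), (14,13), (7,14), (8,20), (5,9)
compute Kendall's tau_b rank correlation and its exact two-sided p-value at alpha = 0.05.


Step 1: Enumerate the 45 unordered pairs (i,j) with i<j and classify each by sign(x_j-x_i) * sign(y_j-y_i).
  (1,2):dx=-9,dy=-14->C; (1,3):dx=-4,dy=-7->C; (1,4):dx=+3,dy=+1->C; (1,5):dx=-7,dy=-10->C
  (1,6):dx=-8,dy=-12->C; (1,7):dx=+4,dy=-4->D; (1,8):dx=-3,dy=-3->C; (1,9):dx=-2,dy=+3->D
  (1,10):dx=-5,dy=-8->C; (2,3):dx=+5,dy=+7->C; (2,4):dx=+12,dy=+15->C; (2,5):dx=+2,dy=+4->C
  (2,6):dx=+1,dy=+2->C; (2,7):dx=+13,dy=+10->C; (2,8):dx=+6,dy=+11->C; (2,9):dx=+7,dy=+17->C
  (2,10):dx=+4,dy=+6->C; (3,4):dx=+7,dy=+8->C; (3,5):dx=-3,dy=-3->C; (3,6):dx=-4,dy=-5->C
  (3,7):dx=+8,dy=+3->C; (3,8):dx=+1,dy=+4->C; (3,9):dx=+2,dy=+10->C; (3,10):dx=-1,dy=-1->C
  (4,5):dx=-10,dy=-11->C; (4,6):dx=-11,dy=-13->C; (4,7):dx=+1,dy=-5->D; (4,8):dx=-6,dy=-4->C
  (4,9):dx=-5,dy=+2->D; (4,10):dx=-8,dy=-9->C; (5,6):dx=-1,dy=-2->C; (5,7):dx=+11,dy=+6->C
  (5,8):dx=+4,dy=+7->C; (5,9):dx=+5,dy=+13->C; (5,10):dx=+2,dy=+2->C; (6,7):dx=+12,dy=+8->C
  (6,8):dx=+5,dy=+9->C; (6,9):dx=+6,dy=+15->C; (6,10):dx=+3,dy=+4->C; (7,8):dx=-7,dy=+1->D
  (7,9):dx=-6,dy=+7->D; (7,10):dx=-9,dy=-4->C; (8,9):dx=+1,dy=+6->C; (8,10):dx=-2,dy=-5->C
  (9,10):dx=-3,dy=-11->C
Step 2: C = 39, D = 6, total pairs = 45.
Step 3: tau = (C - D)/(n(n-1)/2) = (39 - 6)/45 = 0.733333.
Step 4: Exact two-sided p-value (enumerate n! = 3628800 permutations of y under H0): p = 0.002213.
Step 5: alpha = 0.05. reject H0.

tau_b = 0.7333 (C=39, D=6), p = 0.002213, reject H0.


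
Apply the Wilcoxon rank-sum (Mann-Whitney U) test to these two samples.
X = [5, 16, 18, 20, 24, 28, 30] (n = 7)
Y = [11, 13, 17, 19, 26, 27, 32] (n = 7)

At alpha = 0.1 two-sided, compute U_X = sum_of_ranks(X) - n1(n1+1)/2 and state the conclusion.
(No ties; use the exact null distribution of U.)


Step 1: Combine and sort all 14 observations; assign midranks.
sorted (value, group): (5,X), (11,Y), (13,Y), (16,X), (17,Y), (18,X), (19,Y), (20,X), (24,X), (26,Y), (27,Y), (28,X), (30,X), (32,Y)
ranks: 5->1, 11->2, 13->3, 16->4, 17->5, 18->6, 19->7, 20->8, 24->9, 26->10, 27->11, 28->12, 30->13, 32->14
Step 2: Rank sum for X: R1 = 1 + 4 + 6 + 8 + 9 + 12 + 13 = 53.
Step 3: U_X = R1 - n1(n1+1)/2 = 53 - 7*8/2 = 53 - 28 = 25.
       U_Y = n1*n2 - U_X = 49 - 25 = 24.
Step 4: No ties, so the exact null distribution of U (based on enumerating the C(14,7) = 3432 equally likely rank assignments) gives the two-sided p-value.
Step 5: p-value = 1.000000; compare to alpha = 0.1. fail to reject H0.

U_X = 25, p = 1.000000, fail to reject H0 at alpha = 0.1.


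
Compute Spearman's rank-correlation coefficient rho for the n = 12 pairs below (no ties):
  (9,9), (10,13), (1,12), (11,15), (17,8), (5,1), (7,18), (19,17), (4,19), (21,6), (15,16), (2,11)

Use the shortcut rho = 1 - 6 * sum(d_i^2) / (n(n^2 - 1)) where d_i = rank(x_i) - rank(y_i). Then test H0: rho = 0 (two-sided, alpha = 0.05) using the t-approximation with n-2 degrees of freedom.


Step 1: Rank x and y separately (midranks; no ties here).
rank(x): 9->6, 10->7, 1->1, 11->8, 17->10, 5->4, 7->5, 19->11, 4->3, 21->12, 15->9, 2->2
rank(y): 9->4, 13->7, 12->6, 15->8, 8->3, 1->1, 18->11, 17->10, 19->12, 6->2, 16->9, 11->5
Step 2: d_i = R_x(i) - R_y(i); compute d_i^2.
  (6-4)^2=4, (7-7)^2=0, (1-6)^2=25, (8-8)^2=0, (10-3)^2=49, (4-1)^2=9, (5-11)^2=36, (11-10)^2=1, (3-12)^2=81, (12-2)^2=100, (9-9)^2=0, (2-5)^2=9
sum(d^2) = 314.
Step 3: rho = 1 - 6*314 / (12*(12^2 - 1)) = 1 - 1884/1716 = -0.097902.
Step 4: Under H0, t = rho * sqrt((n-2)/(1-rho^2)) = -0.3111 ~ t(10).
Step 5: Two-sided p-value from the t-distribution with 10 df = 0.762122.
Step 6: alpha = 0.05. fail to reject H0.

rho = -0.0979, p = 0.762122, fail to reject H0 at alpha = 0.05.


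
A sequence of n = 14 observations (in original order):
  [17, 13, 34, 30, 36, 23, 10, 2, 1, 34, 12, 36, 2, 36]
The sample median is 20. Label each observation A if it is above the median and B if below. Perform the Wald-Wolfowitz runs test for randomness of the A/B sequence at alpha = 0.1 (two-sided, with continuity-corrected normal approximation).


Step 1: Compute median = 20; label A = above, B = below.
Labels in order: BBAAAABBBABABA  (n_A = 7, n_B = 7)
Step 2: Count runs R = 8.
Step 3: Under H0 (random ordering), E[R] = 2*n_A*n_B/(n_A+n_B) + 1 = 2*7*7/14 + 1 = 8.0000.
        Var[R] = 2*n_A*n_B*(2*n_A*n_B - n_A - n_B) / ((n_A+n_B)^2 * (n_A+n_B-1)) = 8232/2548 = 3.2308.
        SD[R] = 1.7974.
Step 4: R = E[R], so z = 0 with no continuity correction.
Step 5: Two-sided p-value via normal approximation = 2*(1 - Phi(|z|)) = 1.000000.
Step 6: alpha = 0.1. fail to reject H0.

R = 8, z = 0.0000, p = 1.000000, fail to reject H0.


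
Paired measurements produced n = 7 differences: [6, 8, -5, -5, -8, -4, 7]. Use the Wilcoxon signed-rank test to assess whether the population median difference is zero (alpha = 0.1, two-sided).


Step 1: Drop any zero differences (none here) and take |d_i|.
|d| = [6, 8, 5, 5, 8, 4, 7]
Step 2: Midrank |d_i| (ties get averaged ranks).
ranks: |6|->4, |8|->6.5, |5|->2.5, |5|->2.5, |8|->6.5, |4|->1, |7|->5
Step 3: Attach original signs; sum ranks with positive sign and with negative sign.
W+ = 4 + 6.5 + 5 = 15.5
W- = 2.5 + 2.5 + 6.5 + 1 = 12.5
(Check: W+ + W- = 28 should equal n(n+1)/2 = 28.)
Step 4: Test statistic W = min(W+, W-) = 12.5.
Step 5: Ties in |d|, so use the tie-corrected normal approximation.
        E[W] = n(n+1)/4 = 7*8/4 = 14.
        Tie groups: |d|=5 (t=2), |d|=8 (t=2); sum(t^3 - t) = 12.
        Var[W] = n(n+1)(2n+1)/24 - sum(t^3-t)/48 = 840/24 - 12/48 = 34.75.
        z = (W - E[W]) / sqrt(Var[W]) = (12.5 - 14) / 5.8949 = -0.2545.
        Two-sided p = 2*Phi(z) = 0.799143.
Step 6: alpha = 0.1. fail to reject H0.

W+ = 15.5, W- = 12.5, W = min = 12.5, p = 0.799143, fail to reject H0.


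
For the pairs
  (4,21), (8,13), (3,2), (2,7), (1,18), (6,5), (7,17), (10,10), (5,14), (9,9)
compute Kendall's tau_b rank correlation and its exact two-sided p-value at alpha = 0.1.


Step 1: Enumerate the 45 unordered pairs (i,j) with i<j and classify each by sign(x_j-x_i) * sign(y_j-y_i).
  (1,2):dx=+4,dy=-8->D; (1,3):dx=-1,dy=-19->C; (1,4):dx=-2,dy=-14->C; (1,5):dx=-3,dy=-3->C
  (1,6):dx=+2,dy=-16->D; (1,7):dx=+3,dy=-4->D; (1,8):dx=+6,dy=-11->D; (1,9):dx=+1,dy=-7->D
  (1,10):dx=+5,dy=-12->D; (2,3):dx=-5,dy=-11->C; (2,4):dx=-6,dy=-6->C; (2,5):dx=-7,dy=+5->D
  (2,6):dx=-2,dy=-8->C; (2,7):dx=-1,dy=+4->D; (2,8):dx=+2,dy=-3->D; (2,9):dx=-3,dy=+1->D
  (2,10):dx=+1,dy=-4->D; (3,4):dx=-1,dy=+5->D; (3,5):dx=-2,dy=+16->D; (3,6):dx=+3,dy=+3->C
  (3,7):dx=+4,dy=+15->C; (3,8):dx=+7,dy=+8->C; (3,9):dx=+2,dy=+12->C; (3,10):dx=+6,dy=+7->C
  (4,5):dx=-1,dy=+11->D; (4,6):dx=+4,dy=-2->D; (4,7):dx=+5,dy=+10->C; (4,8):dx=+8,dy=+3->C
  (4,9):dx=+3,dy=+7->C; (4,10):dx=+7,dy=+2->C; (5,6):dx=+5,dy=-13->D; (5,7):dx=+6,dy=-1->D
  (5,8):dx=+9,dy=-8->D; (5,9):dx=+4,dy=-4->D; (5,10):dx=+8,dy=-9->D; (6,7):dx=+1,dy=+12->C
  (6,8):dx=+4,dy=+5->C; (6,9):dx=-1,dy=+9->D; (6,10):dx=+3,dy=+4->C; (7,8):dx=+3,dy=-7->D
  (7,9):dx=-2,dy=-3->C; (7,10):dx=+2,dy=-8->D; (8,9):dx=-5,dy=+4->D; (8,10):dx=-1,dy=-1->C
  (9,10):dx=+4,dy=-5->D
Step 2: C = 20, D = 25, total pairs = 45.
Step 3: tau = (C - D)/(n(n-1)/2) = (20 - 25)/45 = -0.111111.
Step 4: Exact two-sided p-value (enumerate n! = 3628800 permutations of y under H0): p = 0.727490.
Step 5: alpha = 0.1. fail to reject H0.

tau_b = -0.1111 (C=20, D=25), p = 0.727490, fail to reject H0.


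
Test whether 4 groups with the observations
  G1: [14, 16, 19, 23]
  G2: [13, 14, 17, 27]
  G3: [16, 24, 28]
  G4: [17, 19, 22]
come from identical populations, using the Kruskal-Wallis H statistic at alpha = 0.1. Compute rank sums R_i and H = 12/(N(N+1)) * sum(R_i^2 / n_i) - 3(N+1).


Step 1: Combine all N = 14 observations and assign midranks.
sorted (value, group, rank): (13,G2,1), (14,G1,2.5), (14,G2,2.5), (16,G1,4.5), (16,G3,4.5), (17,G2,6.5), (17,G4,6.5), (19,G1,8.5), (19,G4,8.5), (22,G4,10), (23,G1,11), (24,G3,12), (27,G2,13), (28,G3,14)
Step 2: Sum ranks within each group.
R_1 = 26.5 (n_1 = 4)
R_2 = 23 (n_2 = 4)
R_3 = 30.5 (n_3 = 3)
R_4 = 25 (n_4 = 3)
Step 3: H = 12/(N(N+1)) * sum(R_i^2/n_i) - 3(N+1)
     = 12/(14*15) * (26.5^2/4 + 23^2/4 + 30.5^2/3 + 25^2/3) - 3*15
     = 0.057143 * 826.229 - 45
     = 2.213095.
Step 4: Ties present; correction factor C = 1 - 24/(14^3 - 14) = 0.991209. Corrected H = 2.213095 / 0.991209 = 2.232724.
Step 5: Under H0, H ~ chi^2(3); p-value = 0.525532.
Step 6: alpha = 0.1. fail to reject H0.

H = 2.2327, df = 3, p = 0.525532, fail to reject H0.


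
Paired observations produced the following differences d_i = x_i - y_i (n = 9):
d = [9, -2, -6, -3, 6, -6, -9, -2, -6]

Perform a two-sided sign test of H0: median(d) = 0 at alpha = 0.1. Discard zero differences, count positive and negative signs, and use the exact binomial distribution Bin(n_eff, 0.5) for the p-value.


Step 1: Discard zero differences. Original n = 9; n_eff = number of nonzero differences = 9.
Nonzero differences (with sign): +9, -2, -6, -3, +6, -6, -9, -2, -6
Step 2: Count signs: positive = 2, negative = 7.
Step 3: Under H0: P(positive) = 0.5, so the number of positives S ~ Bin(9, 0.5).
Step 4: Two-sided exact p-value = sum of Bin(9,0.5) probabilities at or below the observed probability = 0.179688.
Step 5: alpha = 0.1. fail to reject H0.

n_eff = 9, pos = 2, neg = 7, p = 0.179688, fail to reject H0.


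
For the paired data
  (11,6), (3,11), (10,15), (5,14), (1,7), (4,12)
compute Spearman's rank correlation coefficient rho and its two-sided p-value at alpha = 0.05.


Step 1: Rank x and y separately (midranks; no ties here).
rank(x): 11->6, 3->2, 10->5, 5->4, 1->1, 4->3
rank(y): 6->1, 11->3, 15->6, 14->5, 7->2, 12->4
Step 2: d_i = R_x(i) - R_y(i); compute d_i^2.
  (6-1)^2=25, (2-3)^2=1, (5-6)^2=1, (4-5)^2=1, (1-2)^2=1, (3-4)^2=1
sum(d^2) = 30.
Step 3: rho = 1 - 6*30 / (6*(6^2 - 1)) = 1 - 180/210 = 0.142857.
Step 4: Under H0, t = rho * sqrt((n-2)/(1-rho^2)) = 0.2887 ~ t(4).
Step 5: Two-sided p-value from the t-distribution with 4 df = 0.787172.
Step 6: alpha = 0.05. fail to reject H0.

rho = 0.1429, p = 0.787172, fail to reject H0 at alpha = 0.05.


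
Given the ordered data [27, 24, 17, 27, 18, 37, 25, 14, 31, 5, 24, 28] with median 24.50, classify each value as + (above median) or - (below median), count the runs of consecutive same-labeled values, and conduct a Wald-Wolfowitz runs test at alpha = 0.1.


Step 1: Compute median = 24.50; label A = above, B = below.
Labels in order: ABBABAABABBA  (n_A = 6, n_B = 6)
Step 2: Count runs R = 9.
Step 3: Under H0 (random ordering), E[R] = 2*n_A*n_B/(n_A+n_B) + 1 = 2*6*6/12 + 1 = 7.0000.
        Var[R] = 2*n_A*n_B*(2*n_A*n_B - n_A - n_B) / ((n_A+n_B)^2 * (n_A+n_B-1)) = 4320/1584 = 2.7273.
        SD[R] = 1.6514.
Step 4: Continuity-corrected z = (R - 0.5 - E[R]) / SD[R] = (9 - 0.5 - 7.0000) / 1.6514 = 0.9083.
Step 5: Two-sided p-value via normal approximation = 2*(1 - Phi(|z|)) = 0.363722.
Step 6: alpha = 0.1. fail to reject H0.

R = 9, z = 0.9083, p = 0.363722, fail to reject H0.


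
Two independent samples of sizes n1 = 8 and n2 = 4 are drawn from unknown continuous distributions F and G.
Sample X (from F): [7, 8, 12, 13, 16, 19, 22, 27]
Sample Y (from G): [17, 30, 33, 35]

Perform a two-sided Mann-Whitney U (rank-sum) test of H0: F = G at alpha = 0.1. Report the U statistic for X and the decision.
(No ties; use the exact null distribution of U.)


Step 1: Combine and sort all 12 observations; assign midranks.
sorted (value, group): (7,X), (8,X), (12,X), (13,X), (16,X), (17,Y), (19,X), (22,X), (27,X), (30,Y), (33,Y), (35,Y)
ranks: 7->1, 8->2, 12->3, 13->4, 16->5, 17->6, 19->7, 22->8, 27->9, 30->10, 33->11, 35->12
Step 2: Rank sum for X: R1 = 1 + 2 + 3 + 4 + 5 + 7 + 8 + 9 = 39.
Step 3: U_X = R1 - n1(n1+1)/2 = 39 - 8*9/2 = 39 - 36 = 3.
       U_Y = n1*n2 - U_X = 32 - 3 = 29.
Step 4: No ties, so the exact null distribution of U (based on enumerating the C(12,8) = 495 equally likely rank assignments) gives the two-sided p-value.
Step 5: p-value = 0.028283; compare to alpha = 0.1. reject H0.

U_X = 3, p = 0.028283, reject H0 at alpha = 0.1.


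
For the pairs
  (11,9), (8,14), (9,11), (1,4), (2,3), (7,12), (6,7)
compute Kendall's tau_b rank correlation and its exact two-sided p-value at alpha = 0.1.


Step 1: Enumerate the 21 unordered pairs (i,j) with i<j and classify each by sign(x_j-x_i) * sign(y_j-y_i).
  (1,2):dx=-3,dy=+5->D; (1,3):dx=-2,dy=+2->D; (1,4):dx=-10,dy=-5->C; (1,5):dx=-9,dy=-6->C
  (1,6):dx=-4,dy=+3->D; (1,7):dx=-5,dy=-2->C; (2,3):dx=+1,dy=-3->D; (2,4):dx=-7,dy=-10->C
  (2,5):dx=-6,dy=-11->C; (2,6):dx=-1,dy=-2->C; (2,7):dx=-2,dy=-7->C; (3,4):dx=-8,dy=-7->C
  (3,5):dx=-7,dy=-8->C; (3,6):dx=-2,dy=+1->D; (3,7):dx=-3,dy=-4->C; (4,5):dx=+1,dy=-1->D
  (4,6):dx=+6,dy=+8->C; (4,7):dx=+5,dy=+3->C; (5,6):dx=+5,dy=+9->C; (5,7):dx=+4,dy=+4->C
  (6,7):dx=-1,dy=-5->C
Step 2: C = 15, D = 6, total pairs = 21.
Step 3: tau = (C - D)/(n(n-1)/2) = (15 - 6)/21 = 0.428571.
Step 4: Exact two-sided p-value (enumerate n! = 5040 permutations of y under H0): p = 0.238889.
Step 5: alpha = 0.1. fail to reject H0.

tau_b = 0.4286 (C=15, D=6), p = 0.238889, fail to reject H0.


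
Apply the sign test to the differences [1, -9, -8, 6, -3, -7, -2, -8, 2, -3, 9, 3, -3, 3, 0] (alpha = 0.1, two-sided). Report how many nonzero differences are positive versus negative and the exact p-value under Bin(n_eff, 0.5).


Step 1: Discard zero differences. Original n = 15; n_eff = number of nonzero differences = 14.
Nonzero differences (with sign): +1, -9, -8, +6, -3, -7, -2, -8, +2, -3, +9, +3, -3, +3
Step 2: Count signs: positive = 6, negative = 8.
Step 3: Under H0: P(positive) = 0.5, so the number of positives S ~ Bin(14, 0.5).
Step 4: Two-sided exact p-value = sum of Bin(14,0.5) probabilities at or below the observed probability = 0.790527.
Step 5: alpha = 0.1. fail to reject H0.

n_eff = 14, pos = 6, neg = 8, p = 0.790527, fail to reject H0.


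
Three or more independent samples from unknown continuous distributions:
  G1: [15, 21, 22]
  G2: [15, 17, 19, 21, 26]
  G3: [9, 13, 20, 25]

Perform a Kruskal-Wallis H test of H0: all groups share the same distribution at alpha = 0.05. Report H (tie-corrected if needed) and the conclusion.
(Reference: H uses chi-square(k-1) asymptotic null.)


Step 1: Combine all N = 12 observations and assign midranks.
sorted (value, group, rank): (9,G3,1), (13,G3,2), (15,G1,3.5), (15,G2,3.5), (17,G2,5), (19,G2,6), (20,G3,7), (21,G1,8.5), (21,G2,8.5), (22,G1,10), (25,G3,11), (26,G2,12)
Step 2: Sum ranks within each group.
R_1 = 22 (n_1 = 3)
R_2 = 35 (n_2 = 5)
R_3 = 21 (n_3 = 4)
Step 3: H = 12/(N(N+1)) * sum(R_i^2/n_i) - 3(N+1)
     = 12/(12*13) * (22^2/3 + 35^2/5 + 21^2/4) - 3*13
     = 0.076923 * 516.583 - 39
     = 0.737179.
Step 4: Ties present; correction factor C = 1 - 12/(12^3 - 12) = 0.993007. Corrected H = 0.737179 / 0.993007 = 0.742371.
Step 5: Under H0, H ~ chi^2(2); p-value = 0.689916.
Step 6: alpha = 0.05. fail to reject H0.

H = 0.7424, df = 2, p = 0.689916, fail to reject H0.


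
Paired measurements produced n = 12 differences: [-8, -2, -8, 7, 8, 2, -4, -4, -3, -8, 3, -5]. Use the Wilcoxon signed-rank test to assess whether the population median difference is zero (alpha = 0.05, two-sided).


Step 1: Drop any zero differences (none here) and take |d_i|.
|d| = [8, 2, 8, 7, 8, 2, 4, 4, 3, 8, 3, 5]
Step 2: Midrank |d_i| (ties get averaged ranks).
ranks: |8|->10.5, |2|->1.5, |8|->10.5, |7|->8, |8|->10.5, |2|->1.5, |4|->5.5, |4|->5.5, |3|->3.5, |8|->10.5, |3|->3.5, |5|->7
Step 3: Attach original signs; sum ranks with positive sign and with negative sign.
W+ = 8 + 10.5 + 1.5 + 3.5 = 23.5
W- = 10.5 + 1.5 + 10.5 + 5.5 + 5.5 + 3.5 + 10.5 + 7 = 54.5
(Check: W+ + W- = 78 should equal n(n+1)/2 = 78.)
Step 4: Test statistic W = min(W+, W-) = 23.5.
Step 5: Ties in |d|, so use the tie-corrected normal approximation.
        E[W] = n(n+1)/4 = 12*13/4 = 39.
        Tie groups: |d|=2 (t=2), |d|=3 (t=2), |d|=4 (t=2), |d|=8 (t=4); sum(t^3 - t) = 78.
        Var[W] = n(n+1)(2n+1)/24 - sum(t^3-t)/48 = 3900/24 - 78/48 = 160.875.
        z = (W - E[W]) / sqrt(Var[W]) = (23.5 - 39) / 12.6837 = -1.2220.
        Two-sided p = 2*Phi(z) = 0.221690.
Step 6: alpha = 0.05. fail to reject H0.

W+ = 23.5, W- = 54.5, W = min = 23.5, p = 0.221690, fail to reject H0.


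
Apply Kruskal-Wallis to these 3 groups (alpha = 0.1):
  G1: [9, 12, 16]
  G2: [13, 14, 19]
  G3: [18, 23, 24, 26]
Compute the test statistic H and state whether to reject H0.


Step 1: Combine all N = 10 observations and assign midranks.
sorted (value, group, rank): (9,G1,1), (12,G1,2), (13,G2,3), (14,G2,4), (16,G1,5), (18,G3,6), (19,G2,7), (23,G3,8), (24,G3,9), (26,G3,10)
Step 2: Sum ranks within each group.
R_1 = 8 (n_1 = 3)
R_2 = 14 (n_2 = 3)
R_3 = 33 (n_3 = 4)
Step 3: H = 12/(N(N+1)) * sum(R_i^2/n_i) - 3(N+1)
     = 12/(10*11) * (8^2/3 + 14^2/3 + 33^2/4) - 3*11
     = 0.109091 * 358.917 - 33
     = 6.154545.
Step 4: No ties, so H is used without correction.
Step 5: Under H0, H ~ chi^2(2); p-value = 0.046085.
Step 6: alpha = 0.1. reject H0.

H = 6.1545, df = 2, p = 0.046085, reject H0.


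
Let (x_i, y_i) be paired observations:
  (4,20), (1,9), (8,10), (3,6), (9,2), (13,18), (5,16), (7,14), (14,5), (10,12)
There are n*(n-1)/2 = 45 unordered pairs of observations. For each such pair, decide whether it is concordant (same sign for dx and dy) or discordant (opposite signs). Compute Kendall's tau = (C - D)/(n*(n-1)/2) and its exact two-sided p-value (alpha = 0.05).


Step 1: Enumerate the 45 unordered pairs (i,j) with i<j and classify each by sign(x_j-x_i) * sign(y_j-y_i).
  (1,2):dx=-3,dy=-11->C; (1,3):dx=+4,dy=-10->D; (1,4):dx=-1,dy=-14->C; (1,5):dx=+5,dy=-18->D
  (1,6):dx=+9,dy=-2->D; (1,7):dx=+1,dy=-4->D; (1,8):dx=+3,dy=-6->D; (1,9):dx=+10,dy=-15->D
  (1,10):dx=+6,dy=-8->D; (2,3):dx=+7,dy=+1->C; (2,4):dx=+2,dy=-3->D; (2,5):dx=+8,dy=-7->D
  (2,6):dx=+12,dy=+9->C; (2,7):dx=+4,dy=+7->C; (2,8):dx=+6,dy=+5->C; (2,9):dx=+13,dy=-4->D
  (2,10):dx=+9,dy=+3->C; (3,4):dx=-5,dy=-4->C; (3,5):dx=+1,dy=-8->D; (3,6):dx=+5,dy=+8->C
  (3,7):dx=-3,dy=+6->D; (3,8):dx=-1,dy=+4->D; (3,9):dx=+6,dy=-5->D; (3,10):dx=+2,dy=+2->C
  (4,5):dx=+6,dy=-4->D; (4,6):dx=+10,dy=+12->C; (4,7):dx=+2,dy=+10->C; (4,8):dx=+4,dy=+8->C
  (4,9):dx=+11,dy=-1->D; (4,10):dx=+7,dy=+6->C; (5,6):dx=+4,dy=+16->C; (5,7):dx=-4,dy=+14->D
  (5,8):dx=-2,dy=+12->D; (5,9):dx=+5,dy=+3->C; (5,10):dx=+1,dy=+10->C; (6,7):dx=-8,dy=-2->C
  (6,8):dx=-6,dy=-4->C; (6,9):dx=+1,dy=-13->D; (6,10):dx=-3,dy=-6->C; (7,8):dx=+2,dy=-2->D
  (7,9):dx=+9,dy=-11->D; (7,10):dx=+5,dy=-4->D; (8,9):dx=+7,dy=-9->D; (8,10):dx=+3,dy=-2->D
  (9,10):dx=-4,dy=+7->D
Step 2: C = 20, D = 25, total pairs = 45.
Step 3: tau = (C - D)/(n(n-1)/2) = (20 - 25)/45 = -0.111111.
Step 4: Exact two-sided p-value (enumerate n! = 3628800 permutations of y under H0): p = 0.727490.
Step 5: alpha = 0.05. fail to reject H0.

tau_b = -0.1111 (C=20, D=25), p = 0.727490, fail to reject H0.


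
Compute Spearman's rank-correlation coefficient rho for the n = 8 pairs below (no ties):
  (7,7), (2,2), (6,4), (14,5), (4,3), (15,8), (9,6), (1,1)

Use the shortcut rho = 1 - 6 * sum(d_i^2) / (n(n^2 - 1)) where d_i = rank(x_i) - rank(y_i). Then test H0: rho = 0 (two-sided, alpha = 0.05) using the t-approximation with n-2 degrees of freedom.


Step 1: Rank x and y separately (midranks; no ties here).
rank(x): 7->5, 2->2, 6->4, 14->7, 4->3, 15->8, 9->6, 1->1
rank(y): 7->7, 2->2, 4->4, 5->5, 3->3, 8->8, 6->6, 1->1
Step 2: d_i = R_x(i) - R_y(i); compute d_i^2.
  (5-7)^2=4, (2-2)^2=0, (4-4)^2=0, (7-5)^2=4, (3-3)^2=0, (8-8)^2=0, (6-6)^2=0, (1-1)^2=0
sum(d^2) = 8.
Step 3: rho = 1 - 6*8 / (8*(8^2 - 1)) = 1 - 48/504 = 0.904762.
Step 4: Under H0, t = rho * sqrt((n-2)/(1-rho^2)) = 5.2034 ~ t(6).
Step 5: Two-sided p-value from the t-distribution with 6 df = 0.002008.
Step 6: alpha = 0.05. reject H0.

rho = 0.9048, p = 0.002008, reject H0 at alpha = 0.05.


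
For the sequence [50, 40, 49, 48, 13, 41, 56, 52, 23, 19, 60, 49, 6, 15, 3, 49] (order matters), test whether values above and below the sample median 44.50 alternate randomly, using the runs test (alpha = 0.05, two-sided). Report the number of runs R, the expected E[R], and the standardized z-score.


Step 1: Compute median = 44.50; label A = above, B = below.
Labels in order: ABAABBAABBAABBBA  (n_A = 8, n_B = 8)
Step 2: Count runs R = 9.
Step 3: Under H0 (random ordering), E[R] = 2*n_A*n_B/(n_A+n_B) + 1 = 2*8*8/16 + 1 = 9.0000.
        Var[R] = 2*n_A*n_B*(2*n_A*n_B - n_A - n_B) / ((n_A+n_B)^2 * (n_A+n_B-1)) = 14336/3840 = 3.7333.
        SD[R] = 1.9322.
Step 4: R = E[R], so z = 0 with no continuity correction.
Step 5: Two-sided p-value via normal approximation = 2*(1 - Phi(|z|)) = 1.000000.
Step 6: alpha = 0.05. fail to reject H0.

R = 9, z = 0.0000, p = 1.000000, fail to reject H0.


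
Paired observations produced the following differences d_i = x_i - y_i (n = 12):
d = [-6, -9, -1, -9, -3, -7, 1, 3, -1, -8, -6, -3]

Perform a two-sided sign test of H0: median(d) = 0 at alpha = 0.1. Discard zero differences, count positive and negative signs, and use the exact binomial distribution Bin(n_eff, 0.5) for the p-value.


Step 1: Discard zero differences. Original n = 12; n_eff = number of nonzero differences = 12.
Nonzero differences (with sign): -6, -9, -1, -9, -3, -7, +1, +3, -1, -8, -6, -3
Step 2: Count signs: positive = 2, negative = 10.
Step 3: Under H0: P(positive) = 0.5, so the number of positives S ~ Bin(12, 0.5).
Step 4: Two-sided exact p-value = sum of Bin(12,0.5) probabilities at or below the observed probability = 0.038574.
Step 5: alpha = 0.1. reject H0.

n_eff = 12, pos = 2, neg = 10, p = 0.038574, reject H0.


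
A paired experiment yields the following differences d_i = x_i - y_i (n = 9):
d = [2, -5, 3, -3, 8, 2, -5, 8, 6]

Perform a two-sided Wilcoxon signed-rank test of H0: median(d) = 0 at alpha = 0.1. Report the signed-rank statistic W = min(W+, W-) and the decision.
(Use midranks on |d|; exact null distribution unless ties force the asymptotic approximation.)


Step 1: Drop any zero differences (none here) and take |d_i|.
|d| = [2, 5, 3, 3, 8, 2, 5, 8, 6]
Step 2: Midrank |d_i| (ties get averaged ranks).
ranks: |2|->1.5, |5|->5.5, |3|->3.5, |3|->3.5, |8|->8.5, |2|->1.5, |5|->5.5, |8|->8.5, |6|->7
Step 3: Attach original signs; sum ranks with positive sign and with negative sign.
W+ = 1.5 + 3.5 + 8.5 + 1.5 + 8.5 + 7 = 30.5
W- = 5.5 + 3.5 + 5.5 = 14.5
(Check: W+ + W- = 45 should equal n(n+1)/2 = 45.)
Step 4: Test statistic W = min(W+, W-) = 14.5.
Step 5: Ties in |d|, so use the tie-corrected normal approximation.
        E[W] = n(n+1)/4 = 9*10/4 = 22.5.
        Tie groups: |d|=2 (t=2), |d|=3 (t=2), |d|=5 (t=2), |d|=8 (t=2); sum(t^3 - t) = 24.
        Var[W] = n(n+1)(2n+1)/24 - sum(t^3-t)/48 = 1710/24 - 24/48 = 70.75.
        z = (W - E[W]) / sqrt(Var[W]) = (14.5 - 22.5) / 8.4113 = -0.9511.
        Two-sided p = 2*Phi(z) = 0.341553.
Step 6: alpha = 0.1. fail to reject H0.

W+ = 30.5, W- = 14.5, W = min = 14.5, p = 0.341553, fail to reject H0.


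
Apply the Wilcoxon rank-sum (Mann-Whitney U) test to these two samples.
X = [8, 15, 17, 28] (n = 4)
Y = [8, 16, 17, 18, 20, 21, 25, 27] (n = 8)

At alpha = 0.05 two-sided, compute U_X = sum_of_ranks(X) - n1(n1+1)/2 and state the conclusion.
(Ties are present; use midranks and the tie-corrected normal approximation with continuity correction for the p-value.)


Step 1: Combine and sort all 12 observations; assign midranks.
sorted (value, group): (8,X), (8,Y), (15,X), (16,Y), (17,X), (17,Y), (18,Y), (20,Y), (21,Y), (25,Y), (27,Y), (28,X)
ranks: 8->1.5, 8->1.5, 15->3, 16->4, 17->5.5, 17->5.5, 18->7, 20->8, 21->9, 25->10, 27->11, 28->12
Step 2: Rank sum for X: R1 = 1.5 + 3 + 5.5 + 12 = 22.
Step 3: U_X = R1 - n1(n1+1)/2 = 22 - 4*5/2 = 22 - 10 = 12.
       U_Y = n1*n2 - U_X = 32 - 12 = 20.
Step 4: Ties are present, so use the tie-corrected normal approximation (with continuity correction) for the p-value.
Step 5: p-value = 0.550818; compare to alpha = 0.05. fail to reject H0.

U_X = 12, p = 0.550818, fail to reject H0 at alpha = 0.05.


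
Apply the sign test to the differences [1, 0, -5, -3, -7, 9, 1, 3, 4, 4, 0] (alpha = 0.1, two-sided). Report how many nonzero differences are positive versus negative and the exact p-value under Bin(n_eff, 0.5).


Step 1: Discard zero differences. Original n = 11; n_eff = number of nonzero differences = 9.
Nonzero differences (with sign): +1, -5, -3, -7, +9, +1, +3, +4, +4
Step 2: Count signs: positive = 6, negative = 3.
Step 3: Under H0: P(positive) = 0.5, so the number of positives S ~ Bin(9, 0.5).
Step 4: Two-sided exact p-value = sum of Bin(9,0.5) probabilities at or below the observed probability = 0.507812.
Step 5: alpha = 0.1. fail to reject H0.

n_eff = 9, pos = 6, neg = 3, p = 0.507812, fail to reject H0.


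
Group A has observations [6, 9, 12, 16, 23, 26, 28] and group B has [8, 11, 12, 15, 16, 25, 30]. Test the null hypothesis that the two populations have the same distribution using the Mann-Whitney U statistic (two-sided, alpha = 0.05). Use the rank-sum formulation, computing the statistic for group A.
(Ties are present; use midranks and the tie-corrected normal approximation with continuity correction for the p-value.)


Step 1: Combine and sort all 14 observations; assign midranks.
sorted (value, group): (6,X), (8,Y), (9,X), (11,Y), (12,X), (12,Y), (15,Y), (16,X), (16,Y), (23,X), (25,Y), (26,X), (28,X), (30,Y)
ranks: 6->1, 8->2, 9->3, 11->4, 12->5.5, 12->5.5, 15->7, 16->8.5, 16->8.5, 23->10, 25->11, 26->12, 28->13, 30->14
Step 2: Rank sum for X: R1 = 1 + 3 + 5.5 + 8.5 + 10 + 12 + 13 = 53.
Step 3: U_X = R1 - n1(n1+1)/2 = 53 - 7*8/2 = 53 - 28 = 25.
       U_Y = n1*n2 - U_X = 49 - 25 = 24.
Step 4: Ties are present, so use the tie-corrected normal approximation (with continuity correction) for the p-value.
Step 5: p-value = 1.000000; compare to alpha = 0.05. fail to reject H0.

U_X = 25, p = 1.000000, fail to reject H0 at alpha = 0.05.


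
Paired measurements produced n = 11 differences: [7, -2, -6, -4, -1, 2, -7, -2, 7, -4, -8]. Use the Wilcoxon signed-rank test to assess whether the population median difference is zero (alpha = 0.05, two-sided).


Step 1: Drop any zero differences (none here) and take |d_i|.
|d| = [7, 2, 6, 4, 1, 2, 7, 2, 7, 4, 8]
Step 2: Midrank |d_i| (ties get averaged ranks).
ranks: |7|->9, |2|->3, |6|->7, |4|->5.5, |1|->1, |2|->3, |7|->9, |2|->3, |7|->9, |4|->5.5, |8|->11
Step 3: Attach original signs; sum ranks with positive sign and with negative sign.
W+ = 9 + 3 + 9 = 21
W- = 3 + 7 + 5.5 + 1 + 9 + 3 + 5.5 + 11 = 45
(Check: W+ + W- = 66 should equal n(n+1)/2 = 66.)
Step 4: Test statistic W = min(W+, W-) = 21.
Step 5: Ties in |d|, so use the tie-corrected normal approximation.
        E[W] = n(n+1)/4 = 11*12/4 = 33.
        Tie groups: |d|=2 (t=3), |d|=4 (t=2), |d|=7 (t=3); sum(t^3 - t) = 54.
        Var[W] = n(n+1)(2n+1)/24 - sum(t^3-t)/48 = 3036/24 - 54/48 = 125.375.
        z = (W - E[W]) / sqrt(Var[W]) = (21 - 33) / 11.1971 = -1.0717.
        Two-sided p = 2*Phi(z) = 0.283852.
Step 6: alpha = 0.05. fail to reject H0.

W+ = 21, W- = 45, W = min = 21, p = 0.283852, fail to reject H0.


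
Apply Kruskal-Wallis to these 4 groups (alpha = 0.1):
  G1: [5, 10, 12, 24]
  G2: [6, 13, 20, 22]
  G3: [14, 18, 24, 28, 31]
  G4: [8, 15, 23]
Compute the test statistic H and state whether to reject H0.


Step 1: Combine all N = 16 observations and assign midranks.
sorted (value, group, rank): (5,G1,1), (6,G2,2), (8,G4,3), (10,G1,4), (12,G1,5), (13,G2,6), (14,G3,7), (15,G4,8), (18,G3,9), (20,G2,10), (22,G2,11), (23,G4,12), (24,G1,13.5), (24,G3,13.5), (28,G3,15), (31,G3,16)
Step 2: Sum ranks within each group.
R_1 = 23.5 (n_1 = 4)
R_2 = 29 (n_2 = 4)
R_3 = 60.5 (n_3 = 5)
R_4 = 23 (n_4 = 3)
Step 3: H = 12/(N(N+1)) * sum(R_i^2/n_i) - 3(N+1)
     = 12/(16*17) * (23.5^2/4 + 29^2/4 + 60.5^2/5 + 23^2/3) - 3*17
     = 0.044118 * 1256.7 - 51
     = 4.442463.
Step 4: Ties present; correction factor C = 1 - 6/(16^3 - 16) = 0.998529. Corrected H = 4.442463 / 0.998529 = 4.449006.
Step 5: Under H0, H ~ chi^2(3); p-value = 0.216884.
Step 6: alpha = 0.1. fail to reject H0.

H = 4.4490, df = 3, p = 0.216884, fail to reject H0.


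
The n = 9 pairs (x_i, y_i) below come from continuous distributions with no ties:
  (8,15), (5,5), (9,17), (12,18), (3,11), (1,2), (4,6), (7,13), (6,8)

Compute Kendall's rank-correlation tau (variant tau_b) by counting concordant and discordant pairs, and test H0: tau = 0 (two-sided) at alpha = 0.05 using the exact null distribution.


Step 1: Enumerate the 36 unordered pairs (i,j) with i<j and classify each by sign(x_j-x_i) * sign(y_j-y_i).
  (1,2):dx=-3,dy=-10->C; (1,3):dx=+1,dy=+2->C; (1,4):dx=+4,dy=+3->C; (1,5):dx=-5,dy=-4->C
  (1,6):dx=-7,dy=-13->C; (1,7):dx=-4,dy=-9->C; (1,8):dx=-1,dy=-2->C; (1,9):dx=-2,dy=-7->C
  (2,3):dx=+4,dy=+12->C; (2,4):dx=+7,dy=+13->C; (2,5):dx=-2,dy=+6->D; (2,6):dx=-4,dy=-3->C
  (2,7):dx=-1,dy=+1->D; (2,8):dx=+2,dy=+8->C; (2,9):dx=+1,dy=+3->C; (3,4):dx=+3,dy=+1->C
  (3,5):dx=-6,dy=-6->C; (3,6):dx=-8,dy=-15->C; (3,7):dx=-5,dy=-11->C; (3,8):dx=-2,dy=-4->C
  (3,9):dx=-3,dy=-9->C; (4,5):dx=-9,dy=-7->C; (4,6):dx=-11,dy=-16->C; (4,7):dx=-8,dy=-12->C
  (4,8):dx=-5,dy=-5->C; (4,9):dx=-6,dy=-10->C; (5,6):dx=-2,dy=-9->C; (5,7):dx=+1,dy=-5->D
  (5,8):dx=+4,dy=+2->C; (5,9):dx=+3,dy=-3->D; (6,7):dx=+3,dy=+4->C; (6,8):dx=+6,dy=+11->C
  (6,9):dx=+5,dy=+6->C; (7,8):dx=+3,dy=+7->C; (7,9):dx=+2,dy=+2->C; (8,9):dx=-1,dy=-5->C
Step 2: C = 32, D = 4, total pairs = 36.
Step 3: tau = (C - D)/(n(n-1)/2) = (32 - 4)/36 = 0.777778.
Step 4: Exact two-sided p-value (enumerate n! = 362880 permutations of y under H0): p = 0.002425.
Step 5: alpha = 0.05. reject H0.

tau_b = 0.7778 (C=32, D=4), p = 0.002425, reject H0.


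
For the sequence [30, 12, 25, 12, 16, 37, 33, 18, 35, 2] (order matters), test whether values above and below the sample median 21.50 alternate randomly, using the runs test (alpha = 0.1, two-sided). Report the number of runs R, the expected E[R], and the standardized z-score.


Step 1: Compute median = 21.50; label A = above, B = below.
Labels in order: ABABBAABAB  (n_A = 5, n_B = 5)
Step 2: Count runs R = 8.
Step 3: Under H0 (random ordering), E[R] = 2*n_A*n_B/(n_A+n_B) + 1 = 2*5*5/10 + 1 = 6.0000.
        Var[R] = 2*n_A*n_B*(2*n_A*n_B - n_A - n_B) / ((n_A+n_B)^2 * (n_A+n_B-1)) = 2000/900 = 2.2222.
        SD[R] = 1.4907.
Step 4: Continuity-corrected z = (R - 0.5 - E[R]) / SD[R] = (8 - 0.5 - 6.0000) / 1.4907 = 1.0062.
Step 5: Two-sided p-value via normal approximation = 2*(1 - Phi(|z|)) = 0.314305.
Step 6: alpha = 0.1. fail to reject H0.

R = 8, z = 1.0062, p = 0.314305, fail to reject H0.


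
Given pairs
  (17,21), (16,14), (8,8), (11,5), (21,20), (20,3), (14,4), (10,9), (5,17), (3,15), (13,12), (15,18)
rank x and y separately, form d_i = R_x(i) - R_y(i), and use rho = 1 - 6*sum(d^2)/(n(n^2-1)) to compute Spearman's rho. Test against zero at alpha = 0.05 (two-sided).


Step 1: Rank x and y separately (midranks; no ties here).
rank(x): 17->10, 16->9, 8->3, 11->5, 21->12, 20->11, 14->7, 10->4, 5->2, 3->1, 13->6, 15->8
rank(y): 21->12, 14->7, 8->4, 5->3, 20->11, 3->1, 4->2, 9->5, 17->9, 15->8, 12->6, 18->10
Step 2: d_i = R_x(i) - R_y(i); compute d_i^2.
  (10-12)^2=4, (9-7)^2=4, (3-4)^2=1, (5-3)^2=4, (12-11)^2=1, (11-1)^2=100, (7-2)^2=25, (4-5)^2=1, (2-9)^2=49, (1-8)^2=49, (6-6)^2=0, (8-10)^2=4
sum(d^2) = 242.
Step 3: rho = 1 - 6*242 / (12*(12^2 - 1)) = 1 - 1452/1716 = 0.153846.
Step 4: Under H0, t = rho * sqrt((n-2)/(1-rho^2)) = 0.4924 ~ t(10).
Step 5: Two-sided p-value from the t-distribution with 10 df = 0.633091.
Step 6: alpha = 0.05. fail to reject H0.

rho = 0.1538, p = 0.633091, fail to reject H0 at alpha = 0.05.


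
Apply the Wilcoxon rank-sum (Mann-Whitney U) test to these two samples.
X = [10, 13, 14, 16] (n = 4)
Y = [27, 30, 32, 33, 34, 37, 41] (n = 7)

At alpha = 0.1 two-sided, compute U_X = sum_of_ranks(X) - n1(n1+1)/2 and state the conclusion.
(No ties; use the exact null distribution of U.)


Step 1: Combine and sort all 11 observations; assign midranks.
sorted (value, group): (10,X), (13,X), (14,X), (16,X), (27,Y), (30,Y), (32,Y), (33,Y), (34,Y), (37,Y), (41,Y)
ranks: 10->1, 13->2, 14->3, 16->4, 27->5, 30->6, 32->7, 33->8, 34->9, 37->10, 41->11
Step 2: Rank sum for X: R1 = 1 + 2 + 3 + 4 = 10.
Step 3: U_X = R1 - n1(n1+1)/2 = 10 - 4*5/2 = 10 - 10 = 0.
       U_Y = n1*n2 - U_X = 28 - 0 = 28.
Step 4: No ties, so the exact null distribution of U (based on enumerating the C(11,4) = 330 equally likely rank assignments) gives the two-sided p-value.
Step 5: p-value = 0.006061; compare to alpha = 0.1. reject H0.

U_X = 0, p = 0.006061, reject H0 at alpha = 0.1.


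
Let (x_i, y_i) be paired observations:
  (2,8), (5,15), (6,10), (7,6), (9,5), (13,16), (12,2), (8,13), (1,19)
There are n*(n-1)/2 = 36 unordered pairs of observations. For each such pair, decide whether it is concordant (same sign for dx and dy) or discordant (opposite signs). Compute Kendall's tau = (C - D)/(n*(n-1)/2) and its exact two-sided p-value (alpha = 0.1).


Step 1: Enumerate the 36 unordered pairs (i,j) with i<j and classify each by sign(x_j-x_i) * sign(y_j-y_i).
  (1,2):dx=+3,dy=+7->C; (1,3):dx=+4,dy=+2->C; (1,4):dx=+5,dy=-2->D; (1,5):dx=+7,dy=-3->D
  (1,6):dx=+11,dy=+8->C; (1,7):dx=+10,dy=-6->D; (1,8):dx=+6,dy=+5->C; (1,9):dx=-1,dy=+11->D
  (2,3):dx=+1,dy=-5->D; (2,4):dx=+2,dy=-9->D; (2,5):dx=+4,dy=-10->D; (2,6):dx=+8,dy=+1->C
  (2,7):dx=+7,dy=-13->D; (2,8):dx=+3,dy=-2->D; (2,9):dx=-4,dy=+4->D; (3,4):dx=+1,dy=-4->D
  (3,5):dx=+3,dy=-5->D; (3,6):dx=+7,dy=+6->C; (3,7):dx=+6,dy=-8->D; (3,8):dx=+2,dy=+3->C
  (3,9):dx=-5,dy=+9->D; (4,5):dx=+2,dy=-1->D; (4,6):dx=+6,dy=+10->C; (4,7):dx=+5,dy=-4->D
  (4,8):dx=+1,dy=+7->C; (4,9):dx=-6,dy=+13->D; (5,6):dx=+4,dy=+11->C; (5,7):dx=+3,dy=-3->D
  (5,8):dx=-1,dy=+8->D; (5,9):dx=-8,dy=+14->D; (6,7):dx=-1,dy=-14->C; (6,8):dx=-5,dy=-3->C
  (6,9):dx=-12,dy=+3->D; (7,8):dx=-4,dy=+11->D; (7,9):dx=-11,dy=+17->D; (8,9):dx=-7,dy=+6->D
Step 2: C = 12, D = 24, total pairs = 36.
Step 3: tau = (C - D)/(n(n-1)/2) = (12 - 24)/36 = -0.333333.
Step 4: Exact two-sided p-value (enumerate n! = 362880 permutations of y under H0): p = 0.259518.
Step 5: alpha = 0.1. fail to reject H0.

tau_b = -0.3333 (C=12, D=24), p = 0.259518, fail to reject H0.
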